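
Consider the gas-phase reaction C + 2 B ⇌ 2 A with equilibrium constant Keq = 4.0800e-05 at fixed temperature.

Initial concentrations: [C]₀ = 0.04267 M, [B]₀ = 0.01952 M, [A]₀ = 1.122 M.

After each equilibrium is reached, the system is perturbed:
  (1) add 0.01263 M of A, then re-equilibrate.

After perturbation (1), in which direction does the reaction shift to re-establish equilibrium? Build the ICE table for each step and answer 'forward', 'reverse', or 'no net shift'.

Q₀ = 7.7429e+04 vs Keq = 4.0800e-05 ⇒ Q>K, reverse
Step 1:
                   C          B          A
  I          0.04267    0.01952      1.122
  C           0.5582      1.116     -1.116
  E           0.6009      1.136   0.005624
  solve Keq expr → x = -0.5582; check Q = 4.0800e-05
Then add 0.01263 M of A.
Step 2:
                   C          B          A
  I           0.6009      1.136    0.01825
  C         0.006269    0.01254   -0.01254
  E           0.6071      1.148   0.005716
  solve Keq expr → x = -0.006269; check Q = 4.0800e-05

Direction: reverse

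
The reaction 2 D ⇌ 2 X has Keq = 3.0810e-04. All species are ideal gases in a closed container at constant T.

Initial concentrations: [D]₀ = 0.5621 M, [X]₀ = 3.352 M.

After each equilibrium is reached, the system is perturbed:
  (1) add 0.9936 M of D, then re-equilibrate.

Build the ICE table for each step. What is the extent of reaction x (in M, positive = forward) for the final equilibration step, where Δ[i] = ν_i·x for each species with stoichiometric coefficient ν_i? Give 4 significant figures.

x = 0.00857 M

Q₀ = 35.56 vs Keq = 3.0810e-04 ⇒ Q>K, reverse
Step 1:
                  D         X
  init       0.5621     3.352
  Δ           3.284    -3.284
  eq          3.847   0.06752
  solve Keq expr → x = -1.642; check Q = 3.0810e-04
Then add 0.9936 M of D.
Step 2:
                  D         X
  init         4.84   0.06752
  Δ        -0.01714   0.01714
  eq          4.823   0.08466
  solve Keq expr → x = 0.00857; check Q = 3.0810e-04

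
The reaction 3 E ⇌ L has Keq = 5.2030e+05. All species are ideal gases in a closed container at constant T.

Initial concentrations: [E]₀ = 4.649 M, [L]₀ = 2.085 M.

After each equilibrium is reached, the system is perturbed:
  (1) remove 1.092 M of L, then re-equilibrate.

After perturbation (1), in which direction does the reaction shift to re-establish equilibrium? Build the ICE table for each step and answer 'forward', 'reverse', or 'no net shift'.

Q₀ = 0.02075 vs Keq = 5.2030e+05 ⇒ Q<K, forward
Step 1:
                    E           L
  Initial       4.649       2.085
  Change        -4.63       1.543
  Equil       0.01911       3.628
  solve Keq expr → x = 1.543; check Q = 5.2030e+05
Then remove 1.092 M of L.
Step 2:
                    E           L
  Initial     0.01911       2.536
  Change    -0.002148  7.1594e-04
  Equil       0.01696       2.537
  solve Keq expr → x = 7.1594e-04; check Q = 5.2030e+05

Direction: forward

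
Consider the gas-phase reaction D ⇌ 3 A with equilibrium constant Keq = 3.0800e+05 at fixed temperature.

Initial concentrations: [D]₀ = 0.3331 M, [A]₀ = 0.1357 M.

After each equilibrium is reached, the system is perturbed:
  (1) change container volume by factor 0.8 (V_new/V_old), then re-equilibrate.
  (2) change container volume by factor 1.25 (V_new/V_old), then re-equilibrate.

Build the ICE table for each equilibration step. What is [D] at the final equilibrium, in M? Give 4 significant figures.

[D]_eq = 4.7470e-06 M

Q₀ = 0.007502 vs Keq = 3.0800e+05 ⇒ Q<K, forward
Step 1:
                    D           A
  init         0.3331      0.1357
  Δ           -0.3331      0.9993
  eq       4.7470e-06       1.135
  solve Keq expr → x = 0.3331; check Q = 3.0800e+05
Then change container volume by factor 0.8 (V_new/V_old).
Step 2:
                    D           A
  init     5.9338e-06       1.419
  Δ        3.3375e-06 -1.0013e-05
  eq       9.2713e-06       1.419
  solve Keq expr → x = -3.3375e-06; check Q = 3.0800e+05
Then change container volume by factor 1.25 (V_new/V_old).
Step 3:
                    D           A
  init     7.4171e-06       1.135
  Δ       -2.6700e-06  8.0101e-06
  eq       4.7470e-06       1.135
  solve Keq expr → x = 2.6700e-06; check Q = 3.0800e+05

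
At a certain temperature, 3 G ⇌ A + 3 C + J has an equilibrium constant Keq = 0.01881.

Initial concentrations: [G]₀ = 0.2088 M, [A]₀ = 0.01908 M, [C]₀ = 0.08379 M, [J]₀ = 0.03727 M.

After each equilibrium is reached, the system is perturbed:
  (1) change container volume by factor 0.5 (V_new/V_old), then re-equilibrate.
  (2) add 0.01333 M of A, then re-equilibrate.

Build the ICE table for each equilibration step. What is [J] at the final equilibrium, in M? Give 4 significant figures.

Q₀ = 4.5954e-05 vs Keq = 0.01881 ⇒ Q<K, forward
Step 1:
                    G           A           C           J
  I            0.2088     0.01908     0.08379     0.03727
  C            -0.101     0.03365       0.101     0.03365
  E            0.1078     0.05273      0.1848     0.07092
  solve Keq expr → x = 0.03365; check Q = 0.01881
Then change container volume by factor 0.5 (V_new/V_old).
Step 2:
                    G           A           C           J
  I            0.2157      0.1055      0.3695      0.1418
  C           0.05102    -0.01701    -0.05102    -0.01701
  E            0.2667     0.08846      0.3185      0.1248
  solve Keq expr → x = -0.01701; check Q = 0.01881
Then add 0.01333 M of A.
Step 3:
                    G           A           C           J
  I            0.2667      0.1018      0.3185      0.1248
  C          0.005271   -0.001757   -0.005271   -0.001757
  E             0.272         0.1      0.3132      0.1231
  solve Keq expr → x = -0.001757; check Q = 0.01881

[J]_eq = 0.1231 M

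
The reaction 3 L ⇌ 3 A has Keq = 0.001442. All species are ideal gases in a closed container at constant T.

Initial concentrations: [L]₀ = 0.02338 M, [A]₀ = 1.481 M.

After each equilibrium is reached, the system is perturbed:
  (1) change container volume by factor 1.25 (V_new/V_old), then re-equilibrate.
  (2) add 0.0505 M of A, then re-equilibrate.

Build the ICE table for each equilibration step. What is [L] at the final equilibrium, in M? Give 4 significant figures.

Q₀ = 2.5417e+05 vs Keq = 0.001442 ⇒ Q>K, reverse
Step 1:
                    L           A
  Initial     0.02338       1.481
  Change        1.328      -1.328
  Equil         1.352      0.1527
  solve Keq expr → x = -0.4428; check Q = 0.001442
Then change container volume by factor 1.25 (V_new/V_old).
Step 2:
                    L           A
  Initial       1.081      0.1222
  Change            0           0
  Equil         1.081      0.1222
  solve Keq expr → x = 0; check Q = 0.001442
Then add 0.0505 M of A.
Step 3:
                    L           A
  Initial       1.081      0.1727
  Change      0.04537    -0.04537
  Equil         1.127      0.1273
  solve Keq expr → x = -0.01512; check Q = 0.001442

[L]_eq = 1.127 M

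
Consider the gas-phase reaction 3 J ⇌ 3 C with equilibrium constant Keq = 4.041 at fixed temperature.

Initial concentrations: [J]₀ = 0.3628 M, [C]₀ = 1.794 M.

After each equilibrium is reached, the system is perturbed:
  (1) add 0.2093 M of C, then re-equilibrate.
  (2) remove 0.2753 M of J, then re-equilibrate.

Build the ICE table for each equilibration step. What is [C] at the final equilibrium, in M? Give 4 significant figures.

Q₀ = 120.9 vs Keq = 4.041 ⇒ Q>K, reverse
Step 1:
                   J          C
  Initial     0.3628      1.794
  Change       0.469     -0.469
  Equil       0.8318      1.325
  solve Keq expr → x = -0.1563; check Q = 4.041
Then add 0.2093 M of C.
Step 2:
                   J          C
  Initial     0.8318      1.534
  Change     0.08072   -0.08072
  Equil       0.9126      1.454
  solve Keq expr → x = -0.02691; check Q = 4.041
Then remove 0.2753 M of J.
Step 3:
                   J          C
  Initial     0.6373      1.454
  Change      0.1691    -0.1691
  Equil       0.8064      1.284
  solve Keq expr → x = -0.05637; check Q = 4.041

[C]_eq = 1.284 M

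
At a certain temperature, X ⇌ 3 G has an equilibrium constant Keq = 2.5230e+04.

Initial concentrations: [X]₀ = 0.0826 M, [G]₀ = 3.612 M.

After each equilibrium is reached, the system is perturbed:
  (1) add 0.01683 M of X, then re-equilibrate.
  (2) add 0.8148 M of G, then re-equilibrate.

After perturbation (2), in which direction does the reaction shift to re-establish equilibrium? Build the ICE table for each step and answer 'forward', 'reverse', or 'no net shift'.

Q₀ = 570.5 vs Keq = 2.5230e+04 ⇒ Q<K, forward
Step 1:
                    X           G
  Initial      0.0826       3.612
  Change     -0.08033       0.241
  Equil      0.002267       3.853
  solve Keq expr → x = 0.08033; check Q = 2.5230e+04
Then add 0.01683 M of X.
Step 2:
                    X           G
  Initial      0.0191       3.853
  Change     -0.01674     0.05022
  Equil      0.002357       3.903
  solve Keq expr → x = 0.01674; check Q = 2.5230e+04
Then add 0.8148 M of G.
Step 3:
                    X           G
  Initial    0.002357       4.718
  Change     0.001791   -0.005374
  Equil      0.004148       4.713
  solve Keq expr → x = -0.001791; check Q = 2.5230e+04

Direction: reverse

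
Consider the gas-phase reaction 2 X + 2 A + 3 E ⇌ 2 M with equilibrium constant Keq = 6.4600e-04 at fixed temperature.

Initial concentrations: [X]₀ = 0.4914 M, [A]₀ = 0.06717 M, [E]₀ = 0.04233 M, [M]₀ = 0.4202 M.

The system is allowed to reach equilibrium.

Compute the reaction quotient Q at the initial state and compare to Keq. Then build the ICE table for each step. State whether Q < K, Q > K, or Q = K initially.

Q₀ = 2.1367e+06 vs Keq = 6.4600e-04 ⇒ Q>K, reverse
Step 1:
                    X           A           E           M
  Initial      0.4914     0.06717     0.04233      0.4202
  Change       0.4142      0.4142      0.6213     -0.4142
  Equil        0.9056      0.4814      0.6636     0.00599
  solve Keq expr → x = -0.2071; check Q = 6.4600e-04

Q₀ = 2.1367e+06; Q > K (proceeds reverse)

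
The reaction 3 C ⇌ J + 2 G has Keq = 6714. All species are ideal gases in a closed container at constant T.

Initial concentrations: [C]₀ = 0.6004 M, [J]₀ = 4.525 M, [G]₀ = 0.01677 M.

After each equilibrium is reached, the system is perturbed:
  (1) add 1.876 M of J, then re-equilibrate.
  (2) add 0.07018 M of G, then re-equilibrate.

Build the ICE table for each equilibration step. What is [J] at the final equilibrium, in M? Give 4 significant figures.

[J]_eq = 6.582 M

Q₀ = 0.00588 vs Keq = 6714 ⇒ Q<K, forward
Step 1:
                   C          J          G
  init        0.6004      4.525    0.01677
  Δ          -0.5533     0.1844     0.3689
  eq         0.04708      4.709     0.3857
  solve Keq expr → x = 0.1844; check Q = 6714
Then add 1.876 M of J.
Step 2:
                   C          J          G
  init       0.04708      6.585     0.3857
  Δ         0.005243  -0.001748  -0.003496
  eq         0.05232      6.584     0.3822
  solve Keq expr → x = -0.001748; check Q = 6714
Then add 0.07018 M of G.
Step 3:
                   C          J          G
  init       0.05232      6.584     0.4523
  Δ         0.005879   -0.00196   -0.00392
  eq          0.0582      6.582     0.4484
  solve Keq expr → x = -0.00196; check Q = 6714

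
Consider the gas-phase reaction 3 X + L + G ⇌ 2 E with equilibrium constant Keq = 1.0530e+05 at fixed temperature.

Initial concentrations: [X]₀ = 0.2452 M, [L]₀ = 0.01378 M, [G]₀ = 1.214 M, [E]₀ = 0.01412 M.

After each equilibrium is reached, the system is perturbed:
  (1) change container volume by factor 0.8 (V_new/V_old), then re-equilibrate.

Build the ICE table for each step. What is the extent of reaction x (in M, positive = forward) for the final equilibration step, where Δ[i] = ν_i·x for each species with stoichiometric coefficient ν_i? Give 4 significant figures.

Q₀ = 0.8084 vs Keq = 1.0530e+05 ⇒ Q<K, forward
Step 1:
                    X           L           G           E
  Initial      0.2452     0.01378       1.214     0.01412
  Change     -0.04134    -0.01378    -0.01378     0.02756
  Equil        0.2039  1.6221e-06         1.2     0.04168
  solve Keq expr → x = 0.01378; check Q = 1.0530e+05
Then change container volume by factor 0.8 (V_new/V_old).
Step 2:
                    X           L           G           E
  Initial      0.2548  2.0276e-06         1.5      0.0521
  Change  -2.9680e-06 -9.8935e-07 -9.8935e-07  1.9787e-06
  Equil        0.2548  1.0382e-06         1.5      0.0521
  solve Keq expr → x = 9.8935e-07; check Q = 1.0530e+05

x = 9.8935e-07 M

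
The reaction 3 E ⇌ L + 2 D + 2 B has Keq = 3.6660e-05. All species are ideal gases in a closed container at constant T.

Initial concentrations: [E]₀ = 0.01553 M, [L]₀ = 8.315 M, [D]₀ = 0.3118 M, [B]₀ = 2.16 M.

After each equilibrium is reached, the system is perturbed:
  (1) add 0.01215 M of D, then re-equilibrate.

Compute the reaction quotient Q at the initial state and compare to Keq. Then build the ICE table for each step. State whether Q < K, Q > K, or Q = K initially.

Q₀ = 1.0069e+06; Q > K (proceeds reverse)

Q₀ = 1.0069e+06 vs Keq = 3.6660e-05 ⇒ Q>K, reverse
Step 1:
                   E          L          D          B
  I          0.01553      8.315     0.3118       2.16
  C           0.4671    -0.1557    -0.3114    -0.3114
  E           0.4827      8.159 3.8449e-04      1.849
  solve Keq expr → x = -0.1557; check Q = 3.6660e-05
Then add 0.01215 M of D.
Step 2:
                   E          L          D          B
  I           0.4827      8.159    0.01253      1.849
  C          0.01819  -0.006063   -0.01213   -0.01213
  E           0.5008      8.153 4.0926e-04      1.836
  solve Keq expr → x = -0.006063; check Q = 3.6660e-05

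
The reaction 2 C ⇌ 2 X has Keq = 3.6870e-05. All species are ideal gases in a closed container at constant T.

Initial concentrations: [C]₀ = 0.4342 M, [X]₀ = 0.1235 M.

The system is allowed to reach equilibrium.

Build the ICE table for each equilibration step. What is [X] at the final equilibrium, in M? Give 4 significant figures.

[X]_eq = 0.003366 M

Q₀ = 0.0809 vs Keq = 3.6870e-05 ⇒ Q>K, reverse
Step 1:
                   C          X
  init        0.4342     0.1235
  Δ           0.1201    -0.1201
  eq          0.5543   0.003366
  solve Keq expr → x = -0.06007; check Q = 3.6870e-05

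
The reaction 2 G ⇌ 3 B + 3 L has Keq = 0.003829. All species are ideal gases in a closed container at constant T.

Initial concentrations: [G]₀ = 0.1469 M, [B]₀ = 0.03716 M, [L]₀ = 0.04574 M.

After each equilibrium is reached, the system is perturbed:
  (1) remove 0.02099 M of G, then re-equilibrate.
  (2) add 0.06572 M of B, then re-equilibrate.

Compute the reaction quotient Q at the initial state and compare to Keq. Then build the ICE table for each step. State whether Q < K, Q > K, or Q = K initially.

Q₀ = 2.2755e-07; Q < K (proceeds forward)

Q₀ = 2.2755e-07 vs Keq = 0.003829 ⇒ Q<K, forward
Step 1:
                   G          B          L
  I           0.1469    0.03716    0.04574
  C         -0.07964     0.1195     0.1195
  E          0.06726     0.1566     0.1652
  solve Keq expr → x = 0.03982; check Q = 0.003829
Then remove 0.02099 M of G.
Step 2:
                   G          B          L
  I          0.04627     0.1566     0.1652
  C         0.007628   -0.01144   -0.01144
  E           0.0539     0.1452     0.1538
  solve Keq expr → x = -0.003814; check Q = 0.003829
Then add 0.06572 M of B.
Step 3:
                   G          B          L
  I           0.0539     0.2109     0.1538
  C          0.01289   -0.01933   -0.01933
  E          0.06678     0.1916     0.1344
  solve Keq expr → x = -0.006444; check Q = 0.003829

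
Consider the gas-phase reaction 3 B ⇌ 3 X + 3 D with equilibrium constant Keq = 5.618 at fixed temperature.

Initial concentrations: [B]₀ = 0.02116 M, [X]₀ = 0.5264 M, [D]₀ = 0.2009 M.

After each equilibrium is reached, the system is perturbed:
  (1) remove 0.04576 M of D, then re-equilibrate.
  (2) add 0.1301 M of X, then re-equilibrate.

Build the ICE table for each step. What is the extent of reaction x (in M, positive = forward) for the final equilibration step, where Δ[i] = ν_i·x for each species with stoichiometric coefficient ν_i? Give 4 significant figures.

Q₀ = 124.8 vs Keq = 5.618 ⇒ Q>K, reverse
Step 1:
                    B           X           D
  Initial     0.02116      0.5264      0.2009
  Change       0.0275     -0.0275     -0.0275
  Equil       0.04866      0.4989      0.1734
  solve Keq expr → x = -0.009167; check Q = 5.618
Then remove 0.04576 M of D.
Step 2:
                    B           X           D
  Initial     0.04866      0.4989      0.1276
  Change    -0.009458    0.009458    0.009458
  Equil        0.0392      0.5084      0.1371
  solve Keq expr → x = 0.003153; check Q = 5.618
Then add 0.1301 M of X.
Step 3:
                    B           X           D
  Initial      0.0392      0.6385      0.1371
  Change     0.007005   -0.007005   -0.007005
  Equil       0.04621      0.6315      0.1301
  solve Keq expr → x = -0.002335; check Q = 5.618

x = -0.002335 M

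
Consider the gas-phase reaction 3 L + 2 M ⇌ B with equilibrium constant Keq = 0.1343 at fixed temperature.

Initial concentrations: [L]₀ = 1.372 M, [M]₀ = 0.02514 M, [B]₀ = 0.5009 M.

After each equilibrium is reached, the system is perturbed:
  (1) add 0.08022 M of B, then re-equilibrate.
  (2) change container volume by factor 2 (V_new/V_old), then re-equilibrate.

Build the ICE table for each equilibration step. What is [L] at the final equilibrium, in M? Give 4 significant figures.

[L]_eq = 1.351 M

Q₀ = 306.9 vs Keq = 0.1343 ⇒ Q>K, reverse
Step 1:
                  L         M         B
  Initial     1.372   0.02514    0.5009
  Change     0.6858    0.4572   -0.2286
  Equil       2.058    0.4824    0.2723
  solve Keq expr → x = -0.2286; check Q = 0.1343
Then add 0.08022 M of B.
Step 2:
                  L         M         B
  Initial     2.058    0.4824    0.3525
  Change    0.05082   0.03388  -0.01694
  Equil       2.109    0.5162    0.3356
  solve Keq expr → x = -0.01694; check Q = 0.1343
Then change container volume by factor 2 (V_new/V_old).
Step 3:
                  L         M         B
  Initial     1.054    0.2581    0.1678
  Change     0.2968    0.1978  -0.09892
  Equil       1.351     0.456   0.06886
  solve Keq expr → x = -0.09892; check Q = 0.1343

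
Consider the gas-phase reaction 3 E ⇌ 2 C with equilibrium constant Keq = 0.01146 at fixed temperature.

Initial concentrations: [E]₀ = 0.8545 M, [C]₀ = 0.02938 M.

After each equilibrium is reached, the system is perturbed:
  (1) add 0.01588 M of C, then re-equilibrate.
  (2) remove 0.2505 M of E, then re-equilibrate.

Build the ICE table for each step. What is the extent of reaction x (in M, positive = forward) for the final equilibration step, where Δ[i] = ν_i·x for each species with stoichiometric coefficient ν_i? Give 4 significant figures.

Q₀ = 0.001383 vs Keq = 0.01146 ⇒ Q<K, forward
Step 1:
                   E          C
  I           0.8545    0.02938
  C         -0.06795     0.0453
  E           0.7866    0.07468
  solve Keq expr → x = 0.02265; check Q = 0.01146
Then add 0.01588 M of C.
Step 2:
                   E          C
  I           0.7866    0.09056
  C          0.01961   -0.01307
  E           0.8062    0.07749
  solve Keq expr → x = -0.006535; check Q = 0.01146
Then remove 0.2505 M of E.
Step 3:
                   E          C
  I           0.5557    0.07749
  C          0.04203   -0.02802
  E           0.5977    0.04947
  solve Keq expr → x = -0.01401; check Q = 0.01146

x = -0.01401 M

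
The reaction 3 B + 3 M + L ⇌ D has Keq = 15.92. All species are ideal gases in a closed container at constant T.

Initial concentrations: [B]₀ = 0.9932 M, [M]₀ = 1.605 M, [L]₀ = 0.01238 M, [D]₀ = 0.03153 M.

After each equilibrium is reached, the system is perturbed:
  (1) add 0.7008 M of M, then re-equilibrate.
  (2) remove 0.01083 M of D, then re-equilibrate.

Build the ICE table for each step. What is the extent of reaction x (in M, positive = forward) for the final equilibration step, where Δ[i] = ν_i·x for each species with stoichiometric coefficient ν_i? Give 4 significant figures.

x = 6.5849e-05 M

Q₀ = 0.6287 vs Keq = 15.92 ⇒ Q<K, forward
Step 1:
                  B         M         L         D
  I          0.9932     1.605   0.01238   0.03153
  C        -0.03476  -0.03476  -0.01159   0.01159
  E          0.9584      1.57 7.9449e-04   0.04312
  solve Keq expr → x = 0.01159; check Q = 15.92
Then add 0.7008 M of M.
Step 2:
                  B         M         L         D
  I          0.9584     2.271 7.9449e-04   0.04312
  C        -0.00158  -0.00158 -5.2679e-04 5.2679e-04
  E          0.9569     2.269 2.6770e-04   0.04364
  solve Keq expr → x = 5.2679e-04; check Q = 15.92
Then remove 0.01083 M of D.
Step 3:
                  B         M         L         D
  I          0.9569     2.269 2.6770e-04   0.03281
  C       -1.9755e-04 -1.9755e-04 -6.5849e-05 6.5849e-05
  E          0.9567     2.269 2.0185e-04   0.03288
  solve Keq expr → x = 6.5849e-05; check Q = 15.92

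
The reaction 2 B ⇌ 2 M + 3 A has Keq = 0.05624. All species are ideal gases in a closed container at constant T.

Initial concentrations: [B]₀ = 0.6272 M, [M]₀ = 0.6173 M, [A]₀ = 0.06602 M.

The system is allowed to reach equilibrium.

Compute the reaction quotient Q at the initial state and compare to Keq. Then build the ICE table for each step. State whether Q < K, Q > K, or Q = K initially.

Q₀ = 2.7874e-04 vs Keq = 0.05624 ⇒ Q<K, forward
Step 1:
                  B         M         A
  init       0.6272    0.6173   0.06602
  Δ         -0.1444    0.1444    0.2167
  eq         0.4828    0.7617    0.2827
  solve Keq expr → x = 0.07222; check Q = 0.05624

Q₀ = 2.7874e-04; Q < K (proceeds forward)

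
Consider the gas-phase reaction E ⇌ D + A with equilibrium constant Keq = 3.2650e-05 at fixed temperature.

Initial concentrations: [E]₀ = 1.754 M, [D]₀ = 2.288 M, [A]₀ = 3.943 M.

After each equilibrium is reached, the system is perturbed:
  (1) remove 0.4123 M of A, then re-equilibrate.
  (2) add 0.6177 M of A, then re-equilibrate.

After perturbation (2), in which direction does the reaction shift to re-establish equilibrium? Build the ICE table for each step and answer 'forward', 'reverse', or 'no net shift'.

Direction: reverse

Q₀ = 5.143 vs Keq = 3.2650e-05 ⇒ Q>K, reverse
Step 1:
                  E         D         A
  Initial     1.754     2.288     3.943
  Change      2.288    -2.288    -2.288
  Equil       4.042 7.9736e-05     1.655
  solve Keq expr → x = -2.288; check Q = 3.2650e-05
Then remove 0.4123 M of A.
Step 2:
                  E         D         A
  Initial     4.042 7.9736e-05     1.243
  Change  -2.6450e-05 2.6450e-05 2.6450e-05
  Equil       4.042 1.0619e-04     1.243
  solve Keq expr → x = 2.6450e-05; check Q = 3.2650e-05
Then add 0.6177 M of A.
Step 3:
                  E         D         A
  Initial     4.042 1.0619e-04     1.861
  Change  3.5252e-05 -3.5252e-05 -3.5252e-05
  Equil       4.042 7.0933e-05      1.86
  solve Keq expr → x = -3.5252e-05; check Q = 3.2650e-05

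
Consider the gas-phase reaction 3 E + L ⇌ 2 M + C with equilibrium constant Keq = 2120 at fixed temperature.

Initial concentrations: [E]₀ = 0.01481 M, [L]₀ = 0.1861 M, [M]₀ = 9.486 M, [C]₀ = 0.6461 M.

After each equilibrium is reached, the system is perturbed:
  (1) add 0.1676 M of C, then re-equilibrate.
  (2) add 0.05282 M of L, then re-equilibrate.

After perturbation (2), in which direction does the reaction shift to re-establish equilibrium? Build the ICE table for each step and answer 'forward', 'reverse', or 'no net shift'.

Direction: forward

Q₀ = 9.6173e+07 vs Keq = 2120 ⇒ Q>K, reverse
Step 1:
                   E          L          M          C
  I          0.01481     0.1861      9.486     0.6461
  C           0.3887     0.1296    -0.2591    -0.1296
  E           0.4035     0.3157      9.227     0.5165
  solve Keq expr → x = -0.1296; check Q = 2120
Then add 0.1676 M of C.
Step 2:
                   E          L          M          C
  I           0.4035     0.3157      9.227     0.6841
  C          0.03182    0.01061   -0.02122   -0.01061
  E           0.4354     0.3263      9.206     0.6735
  solve Keq expr → x = -0.01061; check Q = 2120
Then add 0.05282 M of L.
Step 3:
                   E          L          M          C
  I           0.4354     0.3791      9.206     0.6735
  C         -0.01753  -0.005845    0.01169   0.005845
  E           0.4178     0.3733      9.217     0.6794
  solve Keq expr → x = 0.005845; check Q = 2120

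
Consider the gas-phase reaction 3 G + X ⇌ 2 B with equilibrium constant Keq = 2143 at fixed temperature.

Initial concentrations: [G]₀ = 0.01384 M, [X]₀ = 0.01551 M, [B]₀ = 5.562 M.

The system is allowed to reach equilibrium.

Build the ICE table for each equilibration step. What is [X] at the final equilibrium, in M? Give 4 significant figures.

Q₀ = 7.5239e+08 vs Keq = 2143 ⇒ Q>K, reverse
Step 1:
                  G         X         B
  I         0.01384   0.01551     5.562
  C          0.4227    0.1409   -0.2818
  E          0.4365    0.1564      5.28
  solve Keq expr → x = -0.1409; check Q = 2143

[X]_eq = 0.1564 M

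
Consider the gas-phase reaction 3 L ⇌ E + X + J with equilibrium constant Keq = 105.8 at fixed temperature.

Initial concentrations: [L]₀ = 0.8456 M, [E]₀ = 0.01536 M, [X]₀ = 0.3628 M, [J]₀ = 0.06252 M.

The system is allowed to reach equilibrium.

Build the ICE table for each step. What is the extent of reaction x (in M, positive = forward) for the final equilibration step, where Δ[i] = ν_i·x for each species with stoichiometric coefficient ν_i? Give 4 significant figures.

Q₀ = 5.7621e-04 vs Keq = 105.8 ⇒ Q<K, forward
Step 1:
                   L          E          X          J
  init        0.8456    0.01536     0.3628    0.06252
  Δ          -0.7661     0.2554     0.2554     0.2554
  eq         0.07952     0.2707     0.6182     0.3179
  solve Keq expr → x = 0.2554; check Q = 105.8

x = 0.2554 M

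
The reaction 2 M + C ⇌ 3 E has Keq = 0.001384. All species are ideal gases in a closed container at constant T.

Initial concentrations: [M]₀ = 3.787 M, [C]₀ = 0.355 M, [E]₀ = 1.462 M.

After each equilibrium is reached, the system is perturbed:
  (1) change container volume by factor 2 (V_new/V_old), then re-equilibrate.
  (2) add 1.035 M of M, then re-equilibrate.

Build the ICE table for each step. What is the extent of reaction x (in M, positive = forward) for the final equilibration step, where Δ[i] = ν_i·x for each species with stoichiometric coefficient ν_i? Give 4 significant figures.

x = 0.01219 M

Q₀ = 0.6138 vs Keq = 0.001384 ⇒ Q>K, reverse
Step 1:
                   M          C          E
  Initial      3.787      0.355      1.462
  Change      0.7887     0.3943     -1.183
  Equil        4.576     0.7493      0.279
  solve Keq expr → x = -0.3943; check Q = 0.001384
Then change container volume by factor 2 (V_new/V_old).
Step 2:
                   M          C          E
  Initial      2.288     0.3747     0.1395
  Change           0          0          0
  Equil        2.288     0.3747     0.1395
  solve Keq expr → x = 0; check Q = 0.001384
Then add 1.035 M of M.
Step 3:
                   M          C          E
  Initial      3.323     0.3747     0.1395
  Change    -0.02438   -0.01219    0.03658
  Equil        3.298     0.3625     0.1761
  solve Keq expr → x = 0.01219; check Q = 0.001384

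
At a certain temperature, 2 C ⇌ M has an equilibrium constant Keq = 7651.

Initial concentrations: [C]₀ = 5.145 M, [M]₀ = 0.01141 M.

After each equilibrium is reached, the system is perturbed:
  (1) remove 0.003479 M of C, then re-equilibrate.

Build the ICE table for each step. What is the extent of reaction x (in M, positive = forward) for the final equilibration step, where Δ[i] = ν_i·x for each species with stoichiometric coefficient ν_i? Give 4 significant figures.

x = -0.001736 M

Q₀ = 4.3104e-04 vs Keq = 7651 ⇒ Q<K, forward
Step 1:
                    C           M
  I             5.145     0.01141
  C            -5.127       2.563
  E           0.01834       2.575
  solve Keq expr → x = 2.563; check Q = 7651
Then remove 0.003479 M of C.
Step 2:
                    C           M
  I           0.01487       2.575
  C          0.003473   -0.001736
  E           0.01834       2.573
  solve Keq expr → x = -0.001736; check Q = 7651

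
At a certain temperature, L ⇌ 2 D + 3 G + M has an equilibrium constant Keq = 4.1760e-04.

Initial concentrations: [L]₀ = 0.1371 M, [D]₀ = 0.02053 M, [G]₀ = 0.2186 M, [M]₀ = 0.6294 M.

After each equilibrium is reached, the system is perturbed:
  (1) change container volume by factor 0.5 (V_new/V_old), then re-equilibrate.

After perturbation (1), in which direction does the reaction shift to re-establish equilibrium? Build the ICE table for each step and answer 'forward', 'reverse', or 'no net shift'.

Direction: reverse

Q₀ = 2.0212e-05 vs Keq = 4.1760e-04 ⇒ Q<K, forward
Step 1:
                    L           D           G           M
  Initial      0.1371     0.02053      0.2186      0.6294
  Change     -0.01953     0.03907      0.0586     0.01953
  Equil        0.1176      0.0596      0.2772      0.6489
  solve Keq expr → x = 0.01953; check Q = 4.1760e-04
Then change container volume by factor 0.5 (V_new/V_old).
Step 2:
                    L           D           G           M
  Initial      0.2351      0.1192      0.5544       1.298
  Change      0.04239    -0.08479     -0.1272    -0.04239
  Equil        0.2775     0.03441      0.4272       1.255
  solve Keq expr → x = -0.04239; check Q = 4.1760e-04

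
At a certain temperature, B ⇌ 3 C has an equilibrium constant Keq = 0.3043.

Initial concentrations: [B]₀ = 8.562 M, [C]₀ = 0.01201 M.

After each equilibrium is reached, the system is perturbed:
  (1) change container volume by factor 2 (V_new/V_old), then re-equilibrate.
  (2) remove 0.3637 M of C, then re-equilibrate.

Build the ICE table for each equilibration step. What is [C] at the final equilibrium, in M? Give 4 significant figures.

Q₀ = 2.0233e-07 vs Keq = 0.3043 ⇒ Q<K, forward
Step 1:
                   B          C
  Initial      8.562    0.01201
  Change     -0.4466       1.34
  Equil        8.115      1.352
  solve Keq expr → x = 0.4466; check Q = 0.3043
Then change container volume by factor 2 (V_new/V_old).
Step 2:
                   B          C
  Initial      4.058     0.6758
  Change     -0.1285     0.3855
  Equil        3.929      1.061
  solve Keq expr → x = 0.1285; check Q = 0.3043
Then remove 0.3637 M of C.
Step 3:
                   B          C
  Initial      3.929     0.6977
  Change     -0.1177      0.353
  Equil        3.812      1.051
  solve Keq expr → x = 0.1177; check Q = 0.3043

[C]_eq = 1.051 M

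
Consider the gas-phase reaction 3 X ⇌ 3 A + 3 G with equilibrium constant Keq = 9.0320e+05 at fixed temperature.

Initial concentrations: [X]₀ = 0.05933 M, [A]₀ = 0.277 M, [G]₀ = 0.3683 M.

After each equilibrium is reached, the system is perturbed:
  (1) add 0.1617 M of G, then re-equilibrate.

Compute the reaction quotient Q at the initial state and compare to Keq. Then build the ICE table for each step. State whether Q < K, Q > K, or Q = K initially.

Q₀ = 5.084; Q < K (proceeds forward)

Q₀ = 5.084 vs Keq = 9.0320e+05 ⇒ Q<K, forward
Step 1:
                  X         A         G
  init      0.05933     0.277    0.3683
  Δ        -0.05785   0.05785   0.05785
  eq       0.001476    0.3349    0.4262
  solve Keq expr → x = 0.01928; check Q = 9.0320e+05
Then add 0.1617 M of G.
Step 2:
                  X         A         G
  init     0.001476    0.3349    0.5879
  Δ       5.5486e-04 -5.5486e-04 -5.5486e-04
  eq       0.002031    0.3343    0.5873
  solve Keq expr → x = -1.8495e-04; check Q = 9.0320e+05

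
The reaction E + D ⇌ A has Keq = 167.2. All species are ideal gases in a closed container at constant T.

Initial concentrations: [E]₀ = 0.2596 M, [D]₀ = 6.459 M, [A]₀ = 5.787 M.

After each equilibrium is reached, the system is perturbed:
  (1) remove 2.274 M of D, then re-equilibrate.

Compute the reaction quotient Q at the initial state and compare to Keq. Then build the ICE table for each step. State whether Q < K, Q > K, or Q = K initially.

Q₀ = 3.451 vs Keq = 167.2 ⇒ Q<K, forward
Step 1:
                   E          D          A
  init        0.2596      6.459      5.787
  Δ          -0.2538    -0.2538     0.2538
  eq        0.005822      6.205      6.041
  solve Keq expr → x = 0.2538; check Q = 167.2
Then remove 2.274 M of D.
Step 2:
                   E          D          A
  init      0.005822      3.931      6.041
  Δ         0.003355   0.003355  -0.003355
  eq        0.009177      3.935      6.037
  solve Keq expr → x = -0.003355; check Q = 167.2

Q₀ = 3.451; Q < K (proceeds forward)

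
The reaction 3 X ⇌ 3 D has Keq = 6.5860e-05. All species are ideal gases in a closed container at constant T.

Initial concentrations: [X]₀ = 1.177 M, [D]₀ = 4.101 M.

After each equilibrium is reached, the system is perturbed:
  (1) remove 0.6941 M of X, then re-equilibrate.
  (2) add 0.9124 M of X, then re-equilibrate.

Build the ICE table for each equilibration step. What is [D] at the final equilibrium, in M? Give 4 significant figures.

Q₀ = 42.3 vs Keq = 6.5860e-05 ⇒ Q>K, reverse
Step 1:
                   X          D
  init         1.177      4.101
  Δ            3.896     -3.896
  eq           5.073     0.2049
  solve Keq expr → x = -1.299; check Q = 6.5860e-05
Then remove 0.6941 M of X.
Step 2:
                   X          D
  init         4.379     0.2049
  Δ          0.02694   -0.02694
  eq           4.406     0.1779
  solve Keq expr → x = -0.008981; check Q = 6.5860e-05
Then add 0.9124 M of X.
Step 3:
                   X          D
  init         5.318     0.1779
  Δ         -0.03542    0.03542
  eq           5.283     0.2133
  solve Keq expr → x = 0.01181; check Q = 6.5860e-05

[D]_eq = 0.2133 M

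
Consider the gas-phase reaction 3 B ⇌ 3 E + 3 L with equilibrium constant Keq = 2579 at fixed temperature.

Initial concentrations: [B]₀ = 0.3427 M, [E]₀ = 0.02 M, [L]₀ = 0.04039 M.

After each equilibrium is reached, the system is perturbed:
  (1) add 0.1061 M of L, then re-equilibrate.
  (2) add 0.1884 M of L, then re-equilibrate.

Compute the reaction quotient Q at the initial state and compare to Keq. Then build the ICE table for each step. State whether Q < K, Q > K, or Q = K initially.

Q₀ = 1.3097e-08; Q < K (proceeds forward)

Q₀ = 1.3097e-08 vs Keq = 2579 ⇒ Q<K, forward
Step 1:
                    B           E           L
  init         0.3427        0.02     0.04039
  Δ           -0.3331      0.3331      0.3331
  eq         0.009616      0.3531      0.3735
  solve Keq expr → x = 0.111; check Q = 2579
Then add 0.1061 M of L.
Step 2:
                    B           E           L
  init       0.009616      0.3531      0.4796
  Δ          0.002576   -0.002576   -0.002576
  eq          0.01219      0.3505       0.477
  solve Keq expr → x = -8.5862e-04; check Q = 2579
Then add 0.1884 M of L.
Step 3:
                    B           E           L
  init        0.01219      0.3505      0.6654
  Δ          0.004485   -0.004485   -0.004485
  eq          0.01668       0.346      0.6609
  solve Keq expr → x = -0.001495; check Q = 2579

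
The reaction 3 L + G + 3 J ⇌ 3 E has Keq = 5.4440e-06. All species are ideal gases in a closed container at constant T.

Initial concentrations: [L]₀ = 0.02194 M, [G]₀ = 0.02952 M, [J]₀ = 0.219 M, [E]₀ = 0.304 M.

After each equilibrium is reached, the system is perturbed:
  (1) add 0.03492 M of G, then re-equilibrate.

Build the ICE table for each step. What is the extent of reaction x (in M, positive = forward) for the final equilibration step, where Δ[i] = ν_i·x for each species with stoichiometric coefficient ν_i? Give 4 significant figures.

Q₀ = 8.5795e+06 vs Keq = 5.4440e-06 ⇒ Q>K, reverse
Step 1:
                   L          G          J          E
  I          0.02194    0.02952      0.219      0.304
  C           0.3025     0.1008     0.3025    -0.3025
  E           0.3244     0.1304     0.5215   0.001509
  solve Keq expr → x = -0.1008; check Q = 5.4440e-06
Then add 0.03492 M of G.
Step 2:
                   L          G          J          E
  I           0.3244     0.1653     0.5215   0.001509
  C       -1.2311e-04 -4.1036e-05 -1.2311e-04 1.2311e-04
  E           0.3243     0.1652     0.5214   0.001632
  solve Keq expr → x = 4.1036e-05; check Q = 5.4440e-06

x = 4.1036e-05 M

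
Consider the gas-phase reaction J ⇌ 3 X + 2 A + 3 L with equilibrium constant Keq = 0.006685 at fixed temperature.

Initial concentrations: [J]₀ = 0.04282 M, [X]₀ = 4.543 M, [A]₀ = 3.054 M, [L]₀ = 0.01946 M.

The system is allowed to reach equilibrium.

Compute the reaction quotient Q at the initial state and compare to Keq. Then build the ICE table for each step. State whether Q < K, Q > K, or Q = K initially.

Q₀ = 0.1505 vs Keq = 0.006685 ⇒ Q>K, reverse
Step 1:
                    J           X           A           L
  Initial     0.04282       4.543       3.054     0.01946
  Change     0.004107    -0.01232   -0.008215    -0.01232
  Equil       0.04693       4.531       3.046    0.007138
  solve Keq expr → x = -0.004107; check Q = 0.006685

Q₀ = 0.1505; Q > K (proceeds reverse)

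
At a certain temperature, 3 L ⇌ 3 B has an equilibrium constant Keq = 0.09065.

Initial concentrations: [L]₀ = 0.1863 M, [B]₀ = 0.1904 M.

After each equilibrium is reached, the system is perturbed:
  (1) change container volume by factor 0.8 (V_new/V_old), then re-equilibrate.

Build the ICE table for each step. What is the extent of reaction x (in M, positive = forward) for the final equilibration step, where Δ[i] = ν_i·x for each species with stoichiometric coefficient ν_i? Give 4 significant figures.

x = 0 M

Q₀ = 1.067 vs Keq = 0.09065 ⇒ Q>K, reverse
Step 1:
                    L           B
  Initial      0.1863      0.1904
  Change      0.07363    -0.07363
  Equil        0.2599      0.1168
  solve Keq expr → x = -0.02454; check Q = 0.09065
Then change container volume by factor 0.8 (V_new/V_old).
Step 2:
                    L           B
  Initial      0.3249       0.146
  Change            0           0
  Equil        0.3249       0.146
  solve Keq expr → x = 0; check Q = 0.09065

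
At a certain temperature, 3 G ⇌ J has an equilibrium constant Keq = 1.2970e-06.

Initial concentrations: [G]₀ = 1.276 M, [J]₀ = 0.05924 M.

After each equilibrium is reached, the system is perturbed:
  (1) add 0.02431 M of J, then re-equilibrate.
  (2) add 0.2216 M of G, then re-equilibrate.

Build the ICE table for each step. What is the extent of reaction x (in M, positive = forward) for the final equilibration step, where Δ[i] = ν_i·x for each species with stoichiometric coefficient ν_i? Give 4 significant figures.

Q₀ = 0.02851 vs Keq = 1.2970e-06 ⇒ Q>K, reverse
Step 1:
                  G         J
  I           1.276   0.05924
  C          0.1777  -0.05924
  E           1.454 3.9845e-06
  solve Keq expr → x = -0.05924; check Q = 1.2970e-06
Then add 0.02431 M of J.
Step 2:
                  G         J
  I           1.454   0.02431
  C         0.07293  -0.02431
  E           1.527 4.6147e-06
  solve Keq expr → x = -0.02431; check Q = 1.2970e-06
Then add 0.2216 M of G.
Step 3:
                  G         J
  I           1.748 4.6147e-06
  C       -6.9459e-06 2.3153e-06
  E           1.748 6.9300e-06
  solve Keq expr → x = 2.3153e-06; check Q = 1.2970e-06

x = 2.3153e-06 M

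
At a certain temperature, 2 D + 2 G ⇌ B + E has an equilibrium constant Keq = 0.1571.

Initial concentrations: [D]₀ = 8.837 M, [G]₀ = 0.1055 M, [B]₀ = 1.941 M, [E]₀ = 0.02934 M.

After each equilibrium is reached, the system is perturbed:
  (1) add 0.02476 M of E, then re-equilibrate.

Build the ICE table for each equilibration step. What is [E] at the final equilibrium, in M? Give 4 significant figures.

[E]_eq = 0.0586 M

Q₀ = 0.06552 vs Keq = 0.1571 ⇒ Q<K, forward
Step 1:
                    D           G           B           E
  Initial       8.837      0.1055       1.941     0.02934
  Change      -0.0241     -0.0241     0.01205     0.01205
  Equil         8.813      0.0814       1.953     0.04139
  solve Keq expr → x = 0.01205; check Q = 0.1571
Then add 0.02476 M of E.
Step 2:
                    D           G           B           E
  Initial       8.813      0.0814       1.953     0.06615
  Change       0.0151      0.0151   -0.007551   -0.007551
  Equil         8.828      0.0965       1.946      0.0586
  solve Keq expr → x = -0.007551; check Q = 0.1571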